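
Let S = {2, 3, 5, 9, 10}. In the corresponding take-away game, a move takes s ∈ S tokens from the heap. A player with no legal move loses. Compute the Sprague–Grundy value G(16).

1

n :  0  1  2  3  4  5  6  7  8  9 10 11 12 13 14 15 16
G :  0  0  1  1  2  2  3  0  0  1  1  2  2  3  0  0  1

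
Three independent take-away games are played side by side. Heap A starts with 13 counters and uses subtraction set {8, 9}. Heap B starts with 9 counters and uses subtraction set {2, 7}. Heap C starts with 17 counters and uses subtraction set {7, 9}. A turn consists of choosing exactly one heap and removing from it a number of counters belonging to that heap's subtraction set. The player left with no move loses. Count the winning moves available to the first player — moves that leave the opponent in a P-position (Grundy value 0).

6

Heap A, S = {8, 9}:
G(0) = 0
G(1) = mex{} = 0
G(2) = mex{} = 0
G(3) = mex{} = 0
G(4) = mex{} = 0
G(5) = mex{} = 0
G(6) = mex{} = 0
G(7) = mex{} = 0
G(8) = mex{0} = 1
G(9) = mex{0,0} = 1
G(10) = mex{0,0} = 1
G(11) = mex{0,0} = 1
G(12) = mex{0,0} = 1
G(13) = mex{0,0} = 1
G_A(13) = 1.
Heap B, S = {2, 7}:
n : 0 1 2 3 4 5 6 7 8 9
G : 0 0 1 1 0 0 1 1 2 0
G_B(9) = 0.
Heap C, S = {7, 9}:
n :  0  1  2  3  4  5  6  7  8  9 10 11 12 13 14 15 16 17
G :  0  0  0  0  0  0  0  1  1  1  1  1  1  1  2  2  0  0
G_C(17) = 0.
Combined Grundy value = 1 ⊕ 0 ⊕ 0 = 1.
A winning move leaves total XOR = 0, i.e. changes one component's Grundy value g to g ⊕ X where X is the current total.
Heap A: need g' = 1⊕1 = 0. Options: 13−8→G=0, 13−9→G=0. Hits: 2.
Heap B: need g' = 0⊕1 = 1. Options: 9−2→G=1, 9−7→G=1. Hits: 2.
Heap C: need g' = 0⊕1 = 1. Options: 17−7→G=1, 17−9→G=1. Hits: 2.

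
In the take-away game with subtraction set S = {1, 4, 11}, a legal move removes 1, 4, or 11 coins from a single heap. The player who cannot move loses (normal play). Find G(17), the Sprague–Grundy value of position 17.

n :  0  1  2  3  4  5  6  7  8  9 10 11 12 13 14 15 16 17
G :  0  1  0  1  2  0  1  0  1  2  0  1  0  1  2  0  1  0

0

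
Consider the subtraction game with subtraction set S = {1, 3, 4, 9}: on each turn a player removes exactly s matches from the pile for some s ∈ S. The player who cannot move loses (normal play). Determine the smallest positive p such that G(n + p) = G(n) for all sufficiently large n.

12

n :  0  1  2  3  4  5  6  7  8  9 10 11 12 13 14 15 16 17 18 19 20 21 22 23 24 25
G :  0  1  0  1  2  3  2  0  1  4  3  2  0  1  0  1  2  3  2  0  1  4  3  2  0  1
G(n+12) = G(n) holds for n = 0,…,8 (a full window of length max(S) = 9), so the sequence is purely periodic with period 12.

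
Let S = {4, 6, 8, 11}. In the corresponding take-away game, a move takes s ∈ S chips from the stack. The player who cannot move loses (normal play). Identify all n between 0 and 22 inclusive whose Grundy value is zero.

n :  0  1  2  3  4  5  6  7  8  9 10 11 12 13 14 15 16 17 18 19 20 21 22
G :  0  0  0  0  1  1  1  1  2  2  2  2  3  3  3  0  0  0  0  1  1  1  1
P-positions are exactly the n with G(n) = 0.

0, 1, 2, 3, 15, 16, 17, 18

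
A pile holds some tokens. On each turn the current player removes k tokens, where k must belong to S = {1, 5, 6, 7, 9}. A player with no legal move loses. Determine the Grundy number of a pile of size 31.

G(0) = 0
G(1) = mex{0} = 1
G(2) = mex{1} = 0
G(3) = mex{0} = 1
G(4) = mex{1} = 0
G(5) = mex{0,0} = 1
G(6) = mex{1,1,0} = 2
G(7) = mex{2,0,1,0} = 3
G(8) = mex{3,1,0,1} = 2
G(9) = mex{2,0,1,0,0} = 3
G(10) = mex{3,1,0,1,1} = 2
G(11) = mex{2,2,1,0,0} = 3
G(12) = mex{3,3,2,1,1} = 0
G(13) = mex{0,2,3,2,0} = 1
G(14) = mex{1,3,2,3,1} = 0
G(15) = mex{0,2,3,2,2} = 1
G(16) = mex{1,3,2,3,3} = 0
G(17) = mex{0,0,3,2,2} = 1
G(18) = mex{1,1,0,3,3} = 2
G(19) = mex{2,0,1,0,2} = 3
G(20) = mex{3,1,0,1,3} = 2
G(21) = mex{2,0,1,0,0} = 3
G(22) = mex{3,1,0,1,1} = 2
G(23) = mex{2,2,1,0,0} = 3
G(24) = mex{3,3,2,1,1} = 0
G(25) = mex{0,2,3,2,0} = 1
G(26) = mex{1,3,2,3,1} = 0
G(27) = mex{0,2,3,2,2} = 1
G(28) = mex{1,3,2,3,3} = 0
G(29) = mex{0,0,3,2,2} = 1
G(30) = mex{1,1,0,3,3} = 2
G(31) = mex{2,0,1,0,2} = 3

3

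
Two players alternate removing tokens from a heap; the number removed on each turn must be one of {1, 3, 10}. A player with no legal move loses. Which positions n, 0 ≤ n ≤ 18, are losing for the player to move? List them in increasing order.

0, 2, 4, 6, 8, 13, 15, 17

n :  0  1  2  3  4  5  6  7  8  9 10 11 12 13 14 15 16 17 18
G :  0  1  0  1  0  1  0  1  0  1  2  3  2  0  1  0  1  0  1
P-positions are exactly the n with G(n) = 0.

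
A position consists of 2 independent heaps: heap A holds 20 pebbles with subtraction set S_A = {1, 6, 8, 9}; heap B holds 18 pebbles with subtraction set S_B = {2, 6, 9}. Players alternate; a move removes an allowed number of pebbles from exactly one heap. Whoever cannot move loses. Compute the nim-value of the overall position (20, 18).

Heap A, S = {1, 6, 8, 9}:
G(0) = 0
G(1) = mex{0} = 1
G(2) = mex{1} = 0
G(3) = mex{0} = 1
G(4) = mex{1} = 0
G(5) = mex{0} = 1
G(6) = mex{1,0} = 2
G(7) = mex{2,1} = 0
G(8) = mex{0,0,0} = 1
G(9) = mex{1,1,1,0} = 2
G(10) = mex{2,0,0,1} = 3
G(11) = mex{3,1,1,0} = 2
G(12) = mex{2,2,0,1} = 3
G(13) = mex{3,0,1,0} = 2
G(14) = mex{2,1,2,1} = 0
G(15) = mex{0,2,0,2} = 1
G(16) = mex{1,3,1,0} = 2
G(17) = mex{2,2,2,1} = 0
G(18) = mex{0,3,3,2} = 1
G(19) = mex{1,2,2,3} = 0
G(20) = mex{0,0,3,2} = 1
G_A(20) = 1.
Heap B, S = {2, 6, 9}:
n :  0  1  2  3  4  5  6  7  8  9 10 11 12 13 14 15 16 17 18
G :  0  0  1  1  0  0  1  1  0  2  1  3  0  2  1  0  0  1  1
G_B(18) = 1.
Combined Grundy value = 1 ⊕ 1 = 0.

0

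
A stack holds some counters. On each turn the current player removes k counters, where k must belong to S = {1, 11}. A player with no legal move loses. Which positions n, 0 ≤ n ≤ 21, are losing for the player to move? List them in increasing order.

G(0) = 0
G(1) = mex{0} = 1
G(2) = mex{1} = 0
G(3) = mex{0} = 1
G(4) = mex{1} = 0
G(5) = mex{0} = 1
G(6) = mex{1} = 0
G(7) = mex{0} = 1
G(8) = mex{1} = 0
G(9) = mex{0} = 1
G(10) = mex{1} = 0
G(11) = mex{0,0} = 1
G(12) = mex{1,1} = 0
G(13) = mex{0,0} = 1
G(14) = mex{1,1} = 0
G(15) = mex{0,0} = 1
G(16) = mex{1,1} = 0
G(17) = mex{0,0} = 1
G(18) = mex{1,1} = 0
G(19) = mex{0,0} = 1
G(20) = mex{1,1} = 0
G(21) = mex{0,0} = 1
P-positions are exactly the n with G(n) = 0.

0, 2, 4, 6, 8, 10, 12, 14, 16, 18, 20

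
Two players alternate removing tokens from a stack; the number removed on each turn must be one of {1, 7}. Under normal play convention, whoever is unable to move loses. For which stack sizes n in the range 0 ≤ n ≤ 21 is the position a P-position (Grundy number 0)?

0, 2, 4, 6, 8, 10, 12, 14, 16, 18, 20

n :  0  1  2  3  4  5  6  7  8  9 10 11 12 13 14 15 16 17 18 19 20 21
G :  0  1  0  1  0  1  0  1  0  1  0  1  0  1  0  1  0  1  0  1  0  1
P-positions are exactly the n with G(n) = 0.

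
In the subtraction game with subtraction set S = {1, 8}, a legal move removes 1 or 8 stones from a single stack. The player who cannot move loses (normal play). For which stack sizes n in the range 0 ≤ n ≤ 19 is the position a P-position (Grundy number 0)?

0, 2, 4, 6, 9, 11, 13, 15, 18

n :  0  1  2  3  4  5  6  7  8  9 10 11 12 13 14 15 16 17 18 19
G :  0  1  0  1  0  1  0  1  2  0  1  0  1  0  1  0  1  2  0  1
P-positions are exactly the n with G(n) = 0.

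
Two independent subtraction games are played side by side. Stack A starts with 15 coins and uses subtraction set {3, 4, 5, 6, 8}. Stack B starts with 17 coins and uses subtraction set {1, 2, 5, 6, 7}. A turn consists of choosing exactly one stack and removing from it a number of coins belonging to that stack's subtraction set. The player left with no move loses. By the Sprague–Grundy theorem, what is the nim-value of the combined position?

Stack A, S = {3, 4, 5, 6, 8}:
n :  0  1  2  3  4  5  6  7  8  9 10 11 12 13 14 15
G :  0  0  0  1  1  1  2  2  2  3  3  0  0  0  1  1
G_A(15) = 1.
Stack B, S = {1, 2, 5, 6, 7}:
G(0) = 0
G(1) = mex{0} = 1
G(2) = mex{1,0} = 2
G(3) = mex{2,1} = 0
G(4) = mex{0,2} = 1
G(5) = mex{1,0,0} = 2
G(6) = mex{2,1,1,0} = 3
G(7) = mex{3,2,2,1,0} = 4
G(8) = mex{4,3,0,2,1} = 5
G(9) = mex{5,4,1,0,2} = 3
G(10) = mex{3,5,2,1,0} = 4
G(11) = mex{4,3,3,2,1} = 0
G(12) = mex{0,4,4,3,2} = 1
G(13) = mex{1,0,5,4,3} = 2
G(14) = mex{2,1,3,5,4} = 0
G(15) = mex{0,2,4,3,5} = 1
G(16) = mex{1,0,0,4,3} = 2
G(17) = mex{2,1,1,0,4} = 3
G_B(17) = 3.
Combined Grundy value = 1 ⊕ 3 = 2.

2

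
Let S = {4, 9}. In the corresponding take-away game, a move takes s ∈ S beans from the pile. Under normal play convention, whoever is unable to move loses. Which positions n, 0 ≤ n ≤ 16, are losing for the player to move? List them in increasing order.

G(0) = 0
G(1) = mex{} = 0
G(2) = mex{} = 0
G(3) = mex{} = 0
G(4) = mex{0} = 1
G(5) = mex{0} = 1
G(6) = mex{0} = 1
G(7) = mex{0} = 1
G(8) = mex{1} = 0
G(9) = mex{1,0} = 2
G(10) = mex{1,0} = 2
G(11) = mex{1,0} = 2
G(12) = mex{0,0} = 1
G(13) = mex{2,1} = 0
G(14) = mex{2,1} = 0
G(15) = mex{2,1} = 0
G(16) = mex{1,1} = 0
P-positions are exactly the n with G(n) = 0.

0, 1, 2, 3, 8, 13, 14, 15, 16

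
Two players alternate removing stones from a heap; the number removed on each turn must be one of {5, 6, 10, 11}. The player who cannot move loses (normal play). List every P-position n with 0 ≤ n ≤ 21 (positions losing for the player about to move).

0, 1, 2, 3, 4, 16, 17, 18, 19, 20

G(0) = 0
G(1) = mex{} = 0
G(2) = mex{} = 0
G(3) = mex{} = 0
G(4) = mex{} = 0
G(5) = mex{0} = 1
G(6) = mex{0,0} = 1
G(7) = mex{0,0} = 1
G(8) = mex{0,0} = 1
G(9) = mex{0,0} = 1
G(10) = mex{1,0,0} = 2
G(11) = mex{1,1,0,0} = 2
G(12) = mex{1,1,0,0} = 2
G(13) = mex{1,1,0,0} = 2
G(14) = mex{1,1,0,0} = 2
G(15) = mex{2,1,1,0} = 3
G(16) = mex{2,2,1,1} = 0
G(17) = mex{2,2,1,1} = 0
G(18) = mex{2,2,1,1} = 0
G(19) = mex{2,2,1,1} = 0
G(20) = mex{3,2,2,1} = 0
G(21) = mex{0,3,2,2} = 1
P-positions are exactly the n with G(n) = 0.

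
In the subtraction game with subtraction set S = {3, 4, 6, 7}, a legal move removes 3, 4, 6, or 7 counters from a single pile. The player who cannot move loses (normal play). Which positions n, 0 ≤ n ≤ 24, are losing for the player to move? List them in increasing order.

0, 1, 2, 10, 11, 12, 20, 21, 22

G(0) = 0
G(1) = mex{} = 0
G(2) = mex{} = 0
G(3) = mex{0} = 1
G(4) = mex{0,0} = 1
G(5) = mex{0,0} = 1
G(6) = mex{1,0,0} = 2
G(7) = mex{1,1,0,0} = 2
G(8) = mex{1,1,0,0} = 2
G(9) = mex{2,1,1,0} = 3
G(10) = mex{2,2,1,1} = 0
G(11) = mex{2,2,1,1} = 0
G(12) = mex{3,2,2,1} = 0
G(13) = mex{0,3,2,2} = 1
G(14) = mex{0,0,2,2} = 1
G(15) = mex{0,0,3,2} = 1
G(16) = mex{1,0,0,3} = 2
G(17) = mex{1,1,0,0} = 2
G(18) = mex{1,1,0,0} = 2
G(19) = mex{2,1,1,0} = 3
G(20) = mex{2,2,1,1} = 0
G(21) = mex{2,2,1,1} = 0
G(22) = mex{3,2,2,1} = 0
G(23) = mex{0,3,2,2} = 1
G(24) = mex{0,0,2,2} = 1
P-positions are exactly the n with G(n) = 0.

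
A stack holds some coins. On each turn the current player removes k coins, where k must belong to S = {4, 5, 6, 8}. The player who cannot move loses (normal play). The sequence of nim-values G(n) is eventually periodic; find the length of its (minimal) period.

12

G(0) = 0
G(1) = mex{} = 0
G(2) = mex{} = 0
G(3) = mex{} = 0
G(4) = mex{0} = 1
G(5) = mex{0,0} = 1
G(6) = mex{0,0,0} = 1
G(7) = mex{0,0,0} = 1
G(8) = mex{1,0,0,0} = 2
G(9) = mex{1,1,0,0} = 2
G(10) = mex{1,1,1,0} = 2
G(11) = mex{1,1,1,0} = 2
G(12) = mex{2,1,1,1} = 0
G(13) = mex{2,2,1,1} = 0
G(14) = mex{2,2,2,1} = 0
G(15) = mex{2,2,2,1} = 0
G(16) = mex{0,2,2,2} = 1
G(17) = mex{0,0,2,2} = 1
G(18) = mex{0,0,0,2} = 1
G(19) = mex{0,0,0,2} = 1
G(20) = mex{1,0,0,0} = 2
G(21) = mex{1,1,0,0} = 2
G(22) = mex{1,1,1,0} = 2
G(23) = mex{1,1,1,0} = 2
G(24) = mex{2,1,1,1} = 0
G(25) = mex{2,2,1,1} = 0
G(n+12) = G(n) holds for n = 0,…,7 (a full window of length max(S) = 8), so the sequence is purely periodic with period 12.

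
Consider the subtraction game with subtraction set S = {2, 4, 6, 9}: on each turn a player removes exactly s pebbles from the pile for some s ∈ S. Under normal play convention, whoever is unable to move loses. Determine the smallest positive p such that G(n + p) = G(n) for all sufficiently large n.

n :  0  1  2  3  4  5  6  7  8  9 10 11 12 13 14 15 16 17 18 19 20 21 22 23 24 25 26 27 28
G :  0  0  1  1  2  2  3  3  0  4  1  0  2  1  3  2  0  3  1  0  2  1  3  2  0  3  1  0  2
From n = 10 onward G(n+8) = G(n); since this holds over max(S) = 9 consecutive positions the period is 8 (pre-period 10).

8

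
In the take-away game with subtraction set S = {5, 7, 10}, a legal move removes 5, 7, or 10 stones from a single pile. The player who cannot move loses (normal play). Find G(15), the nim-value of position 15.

n :  0  1  2  3  4  5  6  7  8  9 10 11 12 13 14 15
G :  0  0  0  0  0  1  1  1  1  1  2  2  2  2  2  0

0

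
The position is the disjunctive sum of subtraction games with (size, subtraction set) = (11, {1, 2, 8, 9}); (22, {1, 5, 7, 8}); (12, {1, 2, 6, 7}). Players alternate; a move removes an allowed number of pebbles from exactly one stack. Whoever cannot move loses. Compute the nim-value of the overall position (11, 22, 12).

1

Stack A, S = {1, 2, 8, 9}:
G(0) = 0
G(1) = mex{0} = 1
G(2) = mex{1,0} = 2
G(3) = mex{2,1} = 0
G(4) = mex{0,2} = 1
G(5) = mex{1,0} = 2
G(6) = mex{2,1} = 0
G(7) = mex{0,2} = 1
G(8) = mex{1,0,0} = 2
G(9) = mex{2,1,1,0} = 3
G(10) = mex{3,2,2,1} = 0
G(11) = mex{0,3,0,2} = 1
G_A(11) = 1.
Stack B, S = {1, 5, 7, 8}:
n :  0  1  2  3  4  5  6  7  8  9 10 11 12 13 14 15 16 17 18 19 20 21 22
G :  0  1  0  1  0  1  0  1  2  3  2  3  2  3  2  0  1  0  1  0  1  0  1
G_B(22) = 1.
Stack C, S = {1, 2, 6, 7}:
n :  0  1  2  3  4  5  6  7  8  9 10 11 12
G :  0  1  2  0  1  2  3  4  0  1  2  0  1
G_C(12) = 1.
Combined Grundy value = 1 ⊕ 1 ⊕ 1 = 1.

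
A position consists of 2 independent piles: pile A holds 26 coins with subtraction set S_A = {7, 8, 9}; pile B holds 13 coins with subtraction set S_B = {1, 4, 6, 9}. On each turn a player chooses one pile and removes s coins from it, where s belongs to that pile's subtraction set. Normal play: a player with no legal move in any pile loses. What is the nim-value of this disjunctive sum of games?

Pile A, S = {7, 8, 9}:
n :  0  1  2  3  4  5  6  7  8  9 10 11 12 13 14 15 16 17 18 19 20 21 22 23 24 25 26
G :  0  0  0  0  0  0  0  1  1  1  1  1  1  1  2  2  0  0  0  0  0  0  0  1  1  1  1
G_A(26) = 1.
Pile B, S = {1, 4, 6, 9}:
G(0) = 0
G(1) = mex{0} = 1
G(2) = mex{1} = 0
G(3) = mex{0} = 1
G(4) = mex{1,0} = 2
G(5) = mex{2,1} = 0
G(6) = mex{0,0,0} = 1
G(7) = mex{1,1,1} = 0
G(8) = mex{0,2,0} = 1
G(9) = mex{1,0,1,0} = 2
G(10) = mex{2,1,2,1} = 0
G(11) = mex{0,0,0,0} = 1
G(12) = mex{1,1,1,1} = 0
G(13) = mex{0,2,0,2} = 1
G_B(13) = 1.
Combined Grundy value = 1 ⊕ 1 = 0.

0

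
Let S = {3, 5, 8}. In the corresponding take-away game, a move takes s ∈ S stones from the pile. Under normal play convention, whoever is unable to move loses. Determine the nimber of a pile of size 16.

n :  0  1  2  3  4  5  6  7  8  9 10 11 12 13 14 15 16
G :  0  0  0  1  1  1  2  2  2  3  3  0  0  0  1  1  1

1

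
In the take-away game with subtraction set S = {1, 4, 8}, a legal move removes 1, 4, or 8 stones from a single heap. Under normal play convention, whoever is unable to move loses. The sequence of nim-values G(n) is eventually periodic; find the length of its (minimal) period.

12

n :  0  1  2  3  4  5  6  7  8  9 10 11 12 13 14 15 16 17 18 19 20 21 22 23 24 25
G :  0  1  0  1  2  0  1  0  1  2  3  2  0  1  0  1  2  0  1  0  1  2  3  2  0  1
G(n+12) = G(n) holds for n = 0,…,7 (a full window of length max(S) = 8), so the sequence is purely periodic with period 12.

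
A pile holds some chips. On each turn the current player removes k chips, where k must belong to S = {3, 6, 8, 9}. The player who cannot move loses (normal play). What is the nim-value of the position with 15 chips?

1

n :  0  1  2  3  4  5  6  7  8  9 10 11 12 13 14 15
G :  0  0  0  1  1  1  2  2  2  3  3  3  0  0  0  1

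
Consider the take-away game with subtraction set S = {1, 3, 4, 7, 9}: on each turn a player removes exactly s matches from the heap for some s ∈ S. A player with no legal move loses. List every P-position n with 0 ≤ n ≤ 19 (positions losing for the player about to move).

G(0) = 0
G(1) = mex{0} = 1
G(2) = mex{1} = 0
G(3) = mex{0,0} = 1
G(4) = mex{1,1,0} = 2
G(5) = mex{2,0,1} = 3
G(6) = mex{3,1,0} = 2
G(7) = mex{2,2,1,0} = 3
G(8) = mex{3,3,2,1} = 0
G(9) = mex{0,2,3,0,0} = 1
G(10) = mex{1,3,2,1,1} = 0
G(11) = mex{0,0,3,2,0} = 1
G(12) = mex{1,1,0,3,1} = 2
G(13) = mex{2,0,1,2,2} = 3
G(14) = mex{3,1,0,3,3} = 2
G(15) = mex{2,2,1,0,2} = 3
G(16) = mex{3,3,2,1,3} = 0
G(17) = mex{0,2,3,0,0} = 1
G(18) = mex{1,3,2,1,1} = 0
G(19) = mex{0,0,3,2,0} = 1
P-positions are exactly the n with G(n) = 0.

0, 2, 8, 10, 16, 18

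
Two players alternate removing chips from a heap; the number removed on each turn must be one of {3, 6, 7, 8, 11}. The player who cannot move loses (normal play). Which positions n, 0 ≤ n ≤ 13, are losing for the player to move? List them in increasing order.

0, 1, 2

G(0) = 0
G(1) = mex{} = 0
G(2) = mex{} = 0
G(3) = mex{0} = 1
G(4) = mex{0} = 1
G(5) = mex{0} = 1
G(6) = mex{1,0} = 2
G(7) = mex{1,0,0} = 2
G(8) = mex{1,0,0,0} = 2
G(9) = mex{2,1,0,0} = 3
G(10) = mex{2,1,1,0} = 3
G(11) = mex{2,1,1,1,0} = 3
G(12) = mex{3,2,1,1,0} = 4
G(13) = mex{3,2,2,1,0} = 4
P-positions are exactly the n with G(n) = 0.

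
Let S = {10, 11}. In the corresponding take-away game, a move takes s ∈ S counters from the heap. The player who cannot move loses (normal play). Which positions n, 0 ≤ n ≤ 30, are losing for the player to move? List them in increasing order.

G(0) = 0
G(1) = mex{} = 0
G(2) = mex{} = 0
G(3) = mex{} = 0
G(4) = mex{} = 0
G(5) = mex{} = 0
G(6) = mex{} = 0
G(7) = mex{} = 0
G(8) = mex{} = 0
G(9) = mex{} = 0
G(10) = mex{0} = 1
G(11) = mex{0,0} = 1
G(12) = mex{0,0} = 1
G(13) = mex{0,0} = 1
G(14) = mex{0,0} = 1
G(15) = mex{0,0} = 1
G(16) = mex{0,0} = 1
G(17) = mex{0,0} = 1
G(18) = mex{0,0} = 1
G(19) = mex{0,0} = 1
G(20) = mex{1,0} = 2
G(21) = mex{1,1} = 0
G(22) = mex{1,1} = 0
G(23) = mex{1,1} = 0
G(24) = mex{1,1} = 0
G(25) = mex{1,1} = 0
G(26) = mex{1,1} = 0
G(27) = mex{1,1} = 0
G(28) = mex{1,1} = 0
G(29) = mex{1,1} = 0
G(30) = mex{2,1} = 0
P-positions are exactly the n with G(n) = 0.

0, 1, 2, 3, 4, 5, 6, 7, 8, 9, 21, 22, 23, 24, 25, 26, 27, 28, 29, 30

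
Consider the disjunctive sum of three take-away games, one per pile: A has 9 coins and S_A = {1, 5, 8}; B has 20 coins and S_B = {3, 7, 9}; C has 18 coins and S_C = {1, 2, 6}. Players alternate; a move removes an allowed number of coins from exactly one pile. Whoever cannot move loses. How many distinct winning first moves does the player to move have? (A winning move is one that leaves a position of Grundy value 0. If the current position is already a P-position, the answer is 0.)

2

Pile A, S = {1, 5, 8}:
G(0) = 0
G(1) = mex{0} = 1
G(2) = mex{1} = 0
G(3) = mex{0} = 1
G(4) = mex{1} = 0
G(5) = mex{0,0} = 1
G(6) = mex{1,1} = 0
G(7) = mex{0,0} = 1
G(8) = mex{1,1,0} = 2
G(9) = mex{2,0,1} = 3
G_A(9) = 3.
Pile B, S = {3, 7, 9}:
n :  0  1  2  3  4  5  6  7  8  9 10 11 12 13 14 15 16 17 18 19 20
G :  0  0  0  1  1  1  0  2  2  1  3  3  0  2  0  1  0  1  0  1  0
G_B(20) = 0.
Pile C, S = {1, 2, 6}:
G(0) = 0
G(1) = mex{0} = 1
G(2) = mex{1,0} = 2
G(3) = mex{2,1} = 0
G(4) = mex{0,2} = 1
G(5) = mex{1,0} = 2
G(6) = mex{2,1,0} = 3
G(7) = mex{3,2,1} = 0
G(8) = mex{0,3,2} = 1
G(9) = mex{1,0,0} = 2
G(10) = mex{2,1,1} = 0
G(11) = mex{0,2,2} = 1
G(12) = mex{1,0,3} = 2
G(13) = mex{2,1,0} = 3
G(14) = mex{3,2,1} = 0
G(15) = mex{0,3,2} = 1
G(16) = mex{1,0,0} = 2
G(17) = mex{2,1,1} = 0
G(18) = mex{0,2,2} = 1
G_C(18) = 1.
Combined Grundy value = 3 ⊕ 0 ⊕ 1 = 2.
A winning move leaves total XOR = 0, i.e. changes one component's Grundy value g to g ⊕ X where X is the current total.
Pile A: need g' = 3⊕2 = 1. Options: 9−1→G=2, 9−5→G=0, 9−8→G=1. Hits: 1.
Pile B: need g' = 0⊕2 = 2. Options: 20−3→G=1, 20−7→G=2, 20−9→G=3. Hits: 1.
Pile C: need g' = 1⊕2 = 3. Options: 18−1→G=0, 18−2→G=2, 18−6→G=2. Hits: 0.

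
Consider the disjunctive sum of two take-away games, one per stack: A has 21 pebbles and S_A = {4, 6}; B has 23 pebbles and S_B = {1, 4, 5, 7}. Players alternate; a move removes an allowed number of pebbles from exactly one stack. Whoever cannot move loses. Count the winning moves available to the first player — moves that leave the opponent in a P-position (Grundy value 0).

2

Stack A, S = {4, 6}:
G(0) = 0
G(1) = mex{} = 0
G(2) = mex{} = 0
G(3) = mex{} = 0
G(4) = mex{0} = 1
G(5) = mex{0} = 1
G(6) = mex{0,0} = 1
G(7) = mex{0,0} = 1
G(8) = mex{1,0} = 2
G(9) = mex{1,0} = 2
G(10) = mex{1,1} = 0
G(11) = mex{1,1} = 0
G(12) = mex{2,1} = 0
G(13) = mex{2,1} = 0
G(14) = mex{0,2} = 1
G(15) = mex{0,2} = 1
G(16) = mex{0,0} = 1
G(17) = mex{0,0} = 1
G(18) = mex{1,0} = 2
G(19) = mex{1,0} = 2
G(20) = mex{1,1} = 0
G(21) = mex{1,1} = 0
G_A(21) = 0.
Stack B, S = {1, 4, 5, 7}:
G(0) = 0
G(1) = mex{0} = 1
G(2) = mex{1} = 0
G(3) = mex{0} = 1
G(4) = mex{1,0} = 2
G(5) = mex{2,1,0} = 3
G(6) = mex{3,0,1} = 2
G(7) = mex{2,1,0,0} = 3
G(8) = mex{3,2,1,1} = 0
G(9) = mex{0,3,2,0} = 1
G(10) = mex{1,2,3,1} = 0
G(11) = mex{0,3,2,2} = 1
G(12) = mex{1,0,3,3} = 2
G(13) = mex{2,1,0,2} = 3
G(14) = mex{3,0,1,3} = 2
G(15) = mex{2,1,0,0} = 3
G(16) = mex{3,2,1,1} = 0
G(17) = mex{0,3,2,0} = 1
G(18) = mex{1,2,3,1} = 0
G(19) = mex{0,3,2,2} = 1
G(20) = mex{1,0,3,3} = 2
G(21) = mex{2,1,0,2} = 3
G(22) = mex{3,0,1,3} = 2
G(23) = mex{2,1,0,0} = 3
G_B(23) = 3.
Combined Grundy value = 0 ⊕ 3 = 3.
A winning move leaves total XOR = 0, i.e. changes one component's Grundy value g to g ⊕ X where X is the current total.
Stack A: need g' = 0⊕3 = 3. Options: 21−4→G=1, 21−6→G=1. Hits: 0.
Stack B: need g' = 3⊕3 = 0. Options: 23−1→G=2, 23−4→G=1, 23−5→G=0, 23−7→G=0. Hits: 2.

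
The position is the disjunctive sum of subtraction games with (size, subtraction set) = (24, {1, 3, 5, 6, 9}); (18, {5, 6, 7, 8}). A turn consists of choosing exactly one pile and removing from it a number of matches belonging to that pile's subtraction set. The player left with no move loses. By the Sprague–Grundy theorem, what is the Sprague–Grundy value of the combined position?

Pile A, S = {1, 3, 5, 6, 9}:
G(0) = 0
G(1) = mex{0} = 1
G(2) = mex{1} = 0
G(3) = mex{0,0} = 1
G(4) = mex{1,1} = 0
G(5) = mex{0,0,0} = 1
G(6) = mex{1,1,1,0} = 2
G(7) = mex{2,0,0,1} = 3
G(8) = mex{3,1,1,0} = 2
G(9) = mex{2,2,0,1,0} = 3
G(10) = mex{3,3,1,0,1} = 2
G(11) = mex{2,2,2,1,0} = 3
G(12) = mex{3,3,3,2,1} = 0
G(13) = mex{0,2,2,3,0} = 1
G(14) = mex{1,3,3,2,1} = 0
G(15) = mex{0,0,2,3,2} = 1
G(16) = mex{1,1,3,2,3} = 0
G(17) = mex{0,0,0,3,2} = 1
G(18) = mex{1,1,1,0,3} = 2
G(19) = mex{2,0,0,1,2} = 3
G(20) = mex{3,1,1,0,3} = 2
G(21) = mex{2,2,0,1,0} = 3
G(22) = mex{3,3,1,0,1} = 2
G(23) = mex{2,2,2,1,0} = 3
G(24) = mex{3,3,3,2,1} = 0
G_A(24) = 0.
Pile B, S = {5, 6, 7, 8}:
n :  0  1  2  3  4  5  6  7  8  9 10 11 12 13 14 15 16 17 18
G :  0  0  0  0  0  1  1  1  1  1  2  2  2  0  0  0  0  0  1
G_B(18) = 1.
Combined Grundy value = 0 ⊕ 1 = 1.

1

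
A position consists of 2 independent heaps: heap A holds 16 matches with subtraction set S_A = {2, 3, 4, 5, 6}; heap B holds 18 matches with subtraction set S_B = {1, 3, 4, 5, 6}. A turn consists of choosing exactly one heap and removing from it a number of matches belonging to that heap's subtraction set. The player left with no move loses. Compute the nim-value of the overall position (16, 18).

Heap A, S = {2, 3, 4, 5, 6}:
G(0) = 0
G(1) = mex{} = 0
G(2) = mex{0} = 1
G(3) = mex{0,0} = 1
G(4) = mex{1,0,0} = 2
G(5) = mex{1,1,0,0} = 2
G(6) = mex{2,1,1,0,0} = 3
G(7) = mex{2,2,1,1,0} = 3
G(8) = mex{3,2,2,1,1} = 0
G(9) = mex{3,3,2,2,1} = 0
G(10) = mex{0,3,3,2,2} = 1
G(11) = mex{0,0,3,3,2} = 1
G(12) = mex{1,0,0,3,3} = 2
G(13) = mex{1,1,0,0,3} = 2
G(14) = mex{2,1,1,0,0} = 3
G(15) = mex{2,2,1,1,0} = 3
G(16) = mex{3,2,2,1,1} = 0
G_A(16) = 0.
Heap B, S = {1, 3, 4, 5, 6}:
G(0) = 0
G(1) = mex{0} = 1
G(2) = mex{1} = 0
G(3) = mex{0,0} = 1
G(4) = mex{1,1,0} = 2
G(5) = mex{2,0,1,0} = 3
G(6) = mex{3,1,0,1,0} = 2
G(7) = mex{2,2,1,0,1} = 3
G(8) = mex{3,3,2,1,0} = 4
G(9) = mex{4,2,3,2,1} = 0
G(10) = mex{0,3,2,3,2} = 1
G(11) = mex{1,4,3,2,3} = 0
G(12) = mex{0,0,4,3,2} = 1
G(13) = mex{1,1,0,4,3} = 2
G(14) = mex{2,0,1,0,4} = 3
G(15) = mex{3,1,0,1,0} = 2
G(16) = mex{2,2,1,0,1} = 3
G(17) = mex{3,3,2,1,0} = 4
G(18) = mex{4,2,3,2,1} = 0
G_B(18) = 0.
Combined Grundy value = 0 ⊕ 0 = 0.

0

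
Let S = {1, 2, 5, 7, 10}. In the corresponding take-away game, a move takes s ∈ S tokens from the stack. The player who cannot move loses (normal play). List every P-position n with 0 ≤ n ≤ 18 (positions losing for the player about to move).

G(0) = 0
G(1) = mex{0} = 1
G(2) = mex{1,0} = 2
G(3) = mex{2,1} = 0
G(4) = mex{0,2} = 1
G(5) = mex{1,0,0} = 2
G(6) = mex{2,1,1} = 0
G(7) = mex{0,2,2,0} = 1
G(8) = mex{1,0,0,1} = 2
G(9) = mex{2,1,1,2} = 0
G(10) = mex{0,2,2,0,0} = 1
G(11) = mex{1,0,0,1,1} = 2
G(12) = mex{2,1,1,2,2} = 0
G(13) = mex{0,2,2,0,0} = 1
G(14) = mex{1,0,0,1,1} = 2
G(15) = mex{2,1,1,2,2} = 0
G(16) = mex{0,2,2,0,0} = 1
G(17) = mex{1,0,0,1,1} = 2
G(18) = mex{2,1,1,2,2} = 0
P-positions are exactly the n with G(n) = 0.

0, 3, 6, 9, 12, 15, 18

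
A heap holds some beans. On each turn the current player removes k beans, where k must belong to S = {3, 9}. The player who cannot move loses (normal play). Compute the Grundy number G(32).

0

n :  0  1  2  3  4  5  6  7  8  9 10 11 12 13 14 15 16 17 18 19 20 21 22 23 24 25 26 27 28 29 30 31 32
G :  0  0  0  1  1  1  0  0  0  1  1  1  0  0  0  1  1  1  0  0  0  1  1  1  0  0  0  1  1  1  0  0  0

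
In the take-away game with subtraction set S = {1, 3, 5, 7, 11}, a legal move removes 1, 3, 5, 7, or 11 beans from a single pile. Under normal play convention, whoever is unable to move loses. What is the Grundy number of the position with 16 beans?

G(0) = 0
G(1) = mex{0} = 1
G(2) = mex{1} = 0
G(3) = mex{0,0} = 1
G(4) = mex{1,1} = 0
G(5) = mex{0,0,0} = 1
G(6) = mex{1,1,1} = 0
G(7) = mex{0,0,0,0} = 1
G(8) = mex{1,1,1,1} = 0
G(9) = mex{0,0,0,0} = 1
G(10) = mex{1,1,1,1} = 0
G(11) = mex{0,0,0,0,0} = 1
G(12) = mex{1,1,1,1,1} = 0
G(13) = mex{0,0,0,0,0} = 1
G(14) = mex{1,1,1,1,1} = 0
G(15) = mex{0,0,0,0,0} = 1
G(16) = mex{1,1,1,1,1} = 0

0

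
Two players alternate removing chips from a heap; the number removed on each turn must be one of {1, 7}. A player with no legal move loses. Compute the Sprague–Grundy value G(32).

0

n :  0  1  2  3  4  5  6  7  8  9 10 11 12 13 14 15 16 17 18 19 20 21 22 23 24 25 26 27 28 29 30 31 32
G :  0  1  0  1  0  1  0  1  0  1  0  1  0  1  0  1  0  1  0  1  0  1  0  1  0  1  0  1  0  1  0  1  0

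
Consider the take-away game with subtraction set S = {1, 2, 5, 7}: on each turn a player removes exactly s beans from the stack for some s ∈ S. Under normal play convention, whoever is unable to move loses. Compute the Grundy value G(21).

G(0) = 0
G(1) = mex{0} = 1
G(2) = mex{1,0} = 2
G(3) = mex{2,1} = 0
G(4) = mex{0,2} = 1
G(5) = mex{1,0,0} = 2
G(6) = mex{2,1,1} = 0
G(7) = mex{0,2,2,0} = 1
G(8) = mex{1,0,0,1} = 2
G(9) = mex{2,1,1,2} = 0
G(10) = mex{0,2,2,0} = 1
G(11) = mex{1,0,0,1} = 2
G(12) = mex{2,1,1,2} = 0
G(13) = mex{0,2,2,0} = 1
G(14) = mex{1,0,0,1} = 2
G(15) = mex{2,1,1,2} = 0
G(16) = mex{0,2,2,0} = 1
G(17) = mex{1,0,0,1} = 2
G(18) = mex{2,1,1,2} = 0
G(19) = mex{0,2,2,0} = 1
G(20) = mex{1,0,0,1} = 2
G(21) = mex{2,1,1,2} = 0

0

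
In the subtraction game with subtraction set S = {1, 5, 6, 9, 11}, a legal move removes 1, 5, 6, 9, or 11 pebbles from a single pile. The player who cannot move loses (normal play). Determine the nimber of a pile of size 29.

n :  0  1  2  3  4  5  6  7  8  9 10 11 12 13 14 15 16 17 18 19 20 21 22 23 24 25 26 27 28 29
G :  0  1  0  1  0  1  2  3  2  3  2  3  0  1  0  1  0  1  2  3  2  3  2  3  0  1  0  1  0  1

1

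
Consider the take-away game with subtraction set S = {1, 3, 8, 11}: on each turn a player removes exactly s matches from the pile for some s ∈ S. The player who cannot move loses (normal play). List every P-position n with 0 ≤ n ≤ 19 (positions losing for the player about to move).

n :  0  1  2  3  4  5  6  7  8  9 10 11 12 13 14 15 16 17 18 19
G :  0  1  0  1  0  1  0  1  2  3  2  3  2  3  2  3  0  1  0  1
P-positions are exactly the n with G(n) = 0.

0, 2, 4, 6, 16, 18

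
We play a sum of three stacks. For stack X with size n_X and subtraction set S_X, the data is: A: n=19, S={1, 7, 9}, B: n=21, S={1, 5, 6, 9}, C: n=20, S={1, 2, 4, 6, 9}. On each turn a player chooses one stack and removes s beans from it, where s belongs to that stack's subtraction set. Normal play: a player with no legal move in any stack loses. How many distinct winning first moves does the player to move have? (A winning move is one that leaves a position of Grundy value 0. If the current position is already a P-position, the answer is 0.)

Stack A, S = {1, 7, 9}:
G(0) = 0
G(1) = mex{0} = 1
G(2) = mex{1} = 0
G(3) = mex{0} = 1
G(4) = mex{1} = 0
G(5) = mex{0} = 1
G(6) = mex{1} = 0
G(7) = mex{0,0} = 1
G(8) = mex{1,1} = 0
G(9) = mex{0,0,0} = 1
G(10) = mex{1,1,1} = 0
G(11) = mex{0,0,0} = 1
G(12) = mex{1,1,1} = 0
G(13) = mex{0,0,0} = 1
G(14) = mex{1,1,1} = 0
G(15) = mex{0,0,0} = 1
G(16) = mex{1,1,1} = 0
G(17) = mex{0,0,0} = 1
G(18) = mex{1,1,1} = 0
G(19) = mex{0,0,0} = 1
G_A(19) = 1.
Stack B, S = {1, 5, 6, 9}:
n :  0  1  2  3  4  5  6  7  8  9 10 11 12 13 14 15 16 17 18 19 20 21
G :  0  1  0  1  0  1  2  3  2  3  2  3  0  1  0  1  0  1  2  3  2  3
G_B(21) = 3.
Stack C, S = {1, 2, 4, 6, 9}:
G(0) = 0
G(1) = mex{0} = 1
G(2) = mex{1,0} = 2
G(3) = mex{2,1} = 0
G(4) = mex{0,2,0} = 1
G(5) = mex{1,0,1} = 2
G(6) = mex{2,1,2,0} = 3
G(7) = mex{3,2,0,1} = 4
G(8) = mex{4,3,1,2} = 0
G(9) = mex{0,4,2,0,0} = 1
G(10) = mex{1,0,3,1,1} = 2
G(11) = mex{2,1,4,2,2} = 0
G(12) = mex{0,2,0,3,0} = 1
G(13) = mex{1,0,1,4,1} = 2
G(14) = mex{2,1,2,0,2} = 3
G(15) = mex{3,2,0,1,3} = 4
G(16) = mex{4,3,1,2,4} = 0
G(17) = mex{0,4,2,0,0} = 1
G(18) = mex{1,0,3,1,1} = 2
G(19) = mex{2,1,4,2,2} = 0
G(20) = mex{0,2,0,3,0} = 1
G_C(20) = 1.
Combined Grundy value = 1 ⊕ 3 ⊕ 1 = 3.
A winning move leaves total XOR = 0, i.e. changes one component's Grundy value g to g ⊕ X where X is the current total.
Stack A: need g' = 1⊕3 = 2. Options: 19−1→G=0, 19−7→G=0, 19−9→G=0. Hits: 0.
Stack B: need g' = 3⊕3 = 0. Options: 21−1→G=2, 21−5→G=0, 21−6→G=1, 21−9→G=0. Hits: 2.
Stack C: need g' = 1⊕3 = 2. Options: 20−1→G=0, 20−2→G=2, 20−4→G=0, 20−6→G=3, 20−9→G=0. Hits: 1.

3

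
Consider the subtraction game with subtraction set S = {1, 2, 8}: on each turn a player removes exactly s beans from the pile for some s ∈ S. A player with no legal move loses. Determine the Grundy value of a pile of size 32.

2

G(0) = 0
G(1) = mex{0} = 1
G(2) = mex{1,0} = 2
G(3) = mex{2,1} = 0
G(4) = mex{0,2} = 1
G(5) = mex{1,0} = 2
G(6) = mex{2,1} = 0
G(7) = mex{0,2} = 1
G(8) = mex{1,0,0} = 2
G(9) = mex{2,1,1} = 0
G(10) = mex{0,2,2} = 1
G(11) = mex{1,0,0} = 2
G(12) = mex{2,1,1} = 0
G(13) = mex{0,2,2} = 1
G(14) = mex{1,0,0} = 2
G(15) = mex{2,1,1} = 0
G(16) = mex{0,2,2} = 1
G(17) = mex{1,0,0} = 2
G(18) = mex{2,1,1} = 0
G(19) = mex{0,2,2} = 1
G(20) = mex{1,0,0} = 2
G(21) = mex{2,1,1} = 0
G(22) = mex{0,2,2} = 1
G(23) = mex{1,0,0} = 2
G(24) = mex{2,1,1} = 0
G(25) = mex{0,2,2} = 1
G(26) = mex{1,0,0} = 2
G(27) = mex{2,1,1} = 0
G(28) = mex{0,2,2} = 1
G(29) = mex{1,0,0} = 2
G(30) = mex{2,1,1} = 0
G(31) = mex{0,2,2} = 1
G(32) = mex{1,0,0} = 2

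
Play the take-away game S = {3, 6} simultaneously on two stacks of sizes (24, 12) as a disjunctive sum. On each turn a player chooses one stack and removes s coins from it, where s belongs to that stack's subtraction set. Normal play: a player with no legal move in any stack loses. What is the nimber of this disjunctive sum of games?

All stacks use S = {3, 6}:
n :  0  1  2  3  4  5  6  7  8  9 10 11 12 13 14 15 16 17 18 19 20 21 22 23 24
G :  0  0  0  1  1  1  2  2  2  0  0  0  1  1  1  2  2  2  0  0  0  1  1  1  2
Stack A: G(24) = 2.
Stack B: G(12) = 1.
Combined Grundy value = 2 ⊕ 1 = 3.

3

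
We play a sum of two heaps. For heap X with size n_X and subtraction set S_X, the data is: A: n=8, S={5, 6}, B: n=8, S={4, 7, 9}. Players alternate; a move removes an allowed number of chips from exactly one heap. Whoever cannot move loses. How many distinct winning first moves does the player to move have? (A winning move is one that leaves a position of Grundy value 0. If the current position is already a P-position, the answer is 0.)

Heap A, S = {5, 6}:
n : 0 1 2 3 4 5 6 7 8
G : 0 0 0 0 0 1 1 1 1
G_A(8) = 1.
Heap B, S = {4, 7, 9}:
G(0) = 0
G(1) = mex{} = 0
G(2) = mex{} = 0
G(3) = mex{} = 0
G(4) = mex{0} = 1
G(5) = mex{0} = 1
G(6) = mex{0} = 1
G(7) = mex{0,0} = 1
G(8) = mex{1,0} = 2
G_B(8) = 2.
Combined Grundy value = 1 ⊕ 2 = 3.
A winning move leaves total XOR = 0, i.e. changes one component's Grundy value g to g ⊕ X where X is the current total.
Heap A: need g' = 1⊕3 = 2. Options: 8−5→G=0, 8−6→G=0. Hits: 0.
Heap B: need g' = 2⊕3 = 1. Options: 8−4→G=1, 8−7→G=0. Hits: 1.

1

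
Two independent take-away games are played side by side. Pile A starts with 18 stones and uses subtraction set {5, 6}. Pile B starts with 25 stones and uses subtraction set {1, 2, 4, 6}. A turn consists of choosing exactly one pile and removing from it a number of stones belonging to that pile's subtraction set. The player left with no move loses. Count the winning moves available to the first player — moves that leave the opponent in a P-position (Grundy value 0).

0

Pile A, S = {5, 6}:
n :  0  1  2  3  4  5  6  7  8  9 10 11 12 13 14 15 16 17 18
G :  0  0  0  0  0  1  1  1  1  1  2  0  0  0  0  0  1  1  1
G_A(18) = 1.
Pile B, S = {1, 2, 4, 6}:
n :  0  1  2  3  4  5  6  7  8  9 10 11 12 13 14 15 16 17 18 19 20 21 22 23 24 25
G :  0  1  2  0  1  2  3  4  0  1  2  0  1  2  3  4  0  1  2  0  1  2  3  4  0  1
G_B(25) = 1.
Combined Grundy value = 1 ⊕ 1 = 0.
A winning move leaves total XOR = 0, i.e. changes one component's Grundy value g to g ⊕ X where X is the current total.
Pile A: target g' = 1⊕0 = 1, but every legal move changes the Grundy value (mex property), so 0 moves.
Pile B: target g' = 1⊕0 = 1, but every legal move changes the Grundy value (mex property), so 0 moves.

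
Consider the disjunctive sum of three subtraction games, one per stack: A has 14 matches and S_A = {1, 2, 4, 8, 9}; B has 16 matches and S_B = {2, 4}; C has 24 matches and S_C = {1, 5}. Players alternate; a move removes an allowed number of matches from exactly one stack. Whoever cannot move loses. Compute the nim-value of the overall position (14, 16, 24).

Stack A, S = {1, 2, 4, 8, 9}:
G(0) = 0
G(1) = mex{0} = 1
G(2) = mex{1,0} = 2
G(3) = mex{2,1} = 0
G(4) = mex{0,2,0} = 1
G(5) = mex{1,0,1} = 2
G(6) = mex{2,1,2} = 0
G(7) = mex{0,2,0} = 1
G(8) = mex{1,0,1,0} = 2
G(9) = mex{2,1,2,1,0} = 3
G(10) = mex{3,2,0,2,1} = 4
G(11) = mex{4,3,1,0,2} = 5
G(12) = mex{5,4,2,1,0} = 3
G(13) = mex{3,5,3,2,1} = 0
G(14) = mex{0,3,4,0,2} = 1
G_A(14) = 1.
Stack B, S = {2, 4}:
n :  0  1  2  3  4  5  6  7  8  9 10 11 12 13 14 15 16
G :  0  0  1  1  2  2  0  0  1  1  2  2  0  0  1  1  2
G_B(16) = 2.
Stack C, S = {1, 5}:
n :  0  1  2  3  4  5  6  7  8  9 10 11 12 13 14 15 16 17 18 19 20 21 22 23 24
G :  0  1  0  1  0  1  0  1  0  1  0  1  0  1  0  1  0  1  0  1  0  1  0  1  0
G_C(24) = 0.
Combined Grundy value = 1 ⊕ 2 ⊕ 0 = 3.

3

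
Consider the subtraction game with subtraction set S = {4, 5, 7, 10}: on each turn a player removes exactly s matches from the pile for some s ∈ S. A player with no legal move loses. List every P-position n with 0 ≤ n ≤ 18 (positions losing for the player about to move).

n :  0  1  2  3  4  5  6  7  8  9 10 11 12 13 14 15 16 17 18
G :  0  0  0  0  1  1  1  1  2  2  2  2  3  3  0  0  0  0  1
P-positions are exactly the n with G(n) = 0.

0, 1, 2, 3, 14, 15, 16, 17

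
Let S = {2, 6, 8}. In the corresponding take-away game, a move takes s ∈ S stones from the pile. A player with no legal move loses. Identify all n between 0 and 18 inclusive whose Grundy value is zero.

0, 1, 4, 5, 14, 15, 18

G(0) = 0
G(1) = mex{} = 0
G(2) = mex{0} = 1
G(3) = mex{0} = 1
G(4) = mex{1} = 0
G(5) = mex{1} = 0
G(6) = mex{0,0} = 1
G(7) = mex{0,0} = 1
G(8) = mex{1,1,0} = 2
G(9) = mex{1,1,0} = 2
G(10) = mex{2,0,1} = 3
G(11) = mex{2,0,1} = 3
G(12) = mex{3,1,0} = 2
G(13) = mex{3,1,0} = 2
G(14) = mex{2,2,1} = 0
G(15) = mex{2,2,1} = 0
G(16) = mex{0,3,2} = 1
G(17) = mex{0,3,2} = 1
G(18) = mex{1,2,3} = 0
P-positions are exactly the n with G(n) = 0.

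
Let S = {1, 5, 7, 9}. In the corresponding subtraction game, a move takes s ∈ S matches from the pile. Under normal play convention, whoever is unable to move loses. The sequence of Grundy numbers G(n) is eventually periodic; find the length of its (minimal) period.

n :  0  1  2  3  4  5  6  7  8  9 10 11 12 13 14
G :  0  1  0  1  0  1  0  1  0  1  0  1  0  1  0
G(n+2) = G(n) holds for n = 0,…,8 (a full window of length max(S) = 9), so the sequence is purely periodic with period 2.

2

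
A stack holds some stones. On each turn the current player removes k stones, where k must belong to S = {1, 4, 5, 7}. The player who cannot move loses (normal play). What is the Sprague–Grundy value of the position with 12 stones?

2

n :  0  1  2  3  4  5  6  7  8  9 10 11 12
G :  0  1  0  1  2  3  2  3  0  1  0  1  2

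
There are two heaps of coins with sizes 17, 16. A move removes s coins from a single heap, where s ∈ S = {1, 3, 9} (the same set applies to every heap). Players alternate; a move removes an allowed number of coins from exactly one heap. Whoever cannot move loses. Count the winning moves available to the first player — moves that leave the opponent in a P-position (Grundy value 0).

6

All heaps use S = {1, 3, 9}:
G(0) = 0
G(1) = mex{0} = 1
G(2) = mex{1} = 0
G(3) = mex{0,0} = 1
G(4) = mex{1,1} = 0
G(5) = mex{0,0} = 1
G(6) = mex{1,1} = 0
G(7) = mex{0,0} = 1
G(8) = mex{1,1} = 0
G(9) = mex{0,0,0} = 1
G(10) = mex{1,1,1} = 0
G(11) = mex{0,0,0} = 1
G(12) = mex{1,1,1} = 0
G(13) = mex{0,0,0} = 1
G(14) = mex{1,1,1} = 0
G(15) = mex{0,0,0} = 1
G(16) = mex{1,1,1} = 0
G(17) = mex{0,0,0} = 1
Heap A: G(17) = 1.
Heap B: G(16) = 0.
Combined Grundy value = 1 ⊕ 0 = 1.
A winning move leaves total XOR = 0, i.e. changes one component's Grundy value g to g ⊕ X where X is the current total.
Heap A: need g' = 1⊕1 = 0. Options: 17−1→G=0, 17−3→G=0, 17−9→G=0. Hits: 3.
Heap B: need g' = 0⊕1 = 1. Options: 16−1→G=1, 16−3→G=1, 16−9→G=1. Hits: 3.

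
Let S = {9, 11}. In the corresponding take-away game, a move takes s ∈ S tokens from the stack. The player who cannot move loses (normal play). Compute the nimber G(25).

G(0) = 0
G(1) = mex{} = 0
G(2) = mex{} = 0
G(3) = mex{} = 0
G(4) = mex{} = 0
G(5) = mex{} = 0
G(6) = mex{} = 0
G(7) = mex{} = 0
G(8) = mex{} = 0
G(9) = mex{0} = 1
G(10) = mex{0} = 1
G(11) = mex{0,0} = 1
G(12) = mex{0,0} = 1
G(13) = mex{0,0} = 1
G(14) = mex{0,0} = 1
G(15) = mex{0,0} = 1
G(16) = mex{0,0} = 1
G(17) = mex{0,0} = 1
G(18) = mex{1,0} = 2
G(19) = mex{1,0} = 2
G(20) = mex{1,1} = 0
G(21) = mex{1,1} = 0
G(22) = mex{1,1} = 0
G(23) = mex{1,1} = 0
G(24) = mex{1,1} = 0
G(25) = mex{1,1} = 0

0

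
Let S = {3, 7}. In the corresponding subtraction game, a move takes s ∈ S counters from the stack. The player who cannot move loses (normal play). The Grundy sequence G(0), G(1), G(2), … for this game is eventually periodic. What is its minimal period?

10

G(0) = 0
G(1) = mex{} = 0
G(2) = mex{} = 0
G(3) = mex{0} = 1
G(4) = mex{0} = 1
G(5) = mex{0} = 1
G(6) = mex{1} = 0
G(7) = mex{1,0} = 2
G(8) = mex{1,0} = 2
G(9) = mex{0,0} = 1
G(10) = mex{2,1} = 0
G(11) = mex{2,1} = 0
G(12) = mex{1,1} = 0
G(13) = mex{0,0} = 1
G(14) = mex{0,2} = 1
G(15) = mex{0,2} = 1
G(16) = mex{1,1} = 0
G(17) = mex{1,0} = 2
G(18) = mex{1,0} = 2
G(19) = mex{0,0} = 1
G(20) = mex{2,1} = 0
G(21) = mex{2,1} = 0
G(n+10) = G(n) holds for n = 0,…,6 (a full window of length max(S) = 7), so the sequence is purely periodic with period 10.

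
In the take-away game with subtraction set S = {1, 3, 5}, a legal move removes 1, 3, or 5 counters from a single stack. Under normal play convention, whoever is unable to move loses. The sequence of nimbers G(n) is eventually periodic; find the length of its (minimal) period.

2

n :  0  1  2  3  4  5  6  7  8  9 10 11 12 13 14
G :  0  1  0  1  0  1  0  1  0  1  0  1  0  1  0
G(n+2) = G(n) holds for n = 0,…,4 (a full window of length max(S) = 5), so the sequence is purely periodic with period 2.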